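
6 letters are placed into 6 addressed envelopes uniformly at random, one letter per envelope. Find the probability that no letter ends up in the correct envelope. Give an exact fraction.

53/144

This is the derangement probability: permutations of 6 with no fixed point.
D(6) = 6! · (1 − 1/1! + 1/2! − ··· + (−1)^6/6!) = 265.
P = 265/720 = 53/144.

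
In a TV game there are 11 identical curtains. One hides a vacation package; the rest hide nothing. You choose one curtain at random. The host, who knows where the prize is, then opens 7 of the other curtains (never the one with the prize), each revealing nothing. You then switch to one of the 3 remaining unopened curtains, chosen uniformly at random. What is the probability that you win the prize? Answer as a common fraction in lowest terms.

10/33

Your original curtain holds the prize with probability 1/11, so the other 10 collectively hold it with probability 10/11.
The host can always find 7 empty curtains to open, so the reveals don't change that 10/11; it is now spread over the 3 remaining unopened curtains.
P(win by switching) = (10/11) · (1/3) = 10/33.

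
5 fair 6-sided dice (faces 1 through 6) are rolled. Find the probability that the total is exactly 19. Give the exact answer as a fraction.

There are 6^5 = 7776 equally likely outcomes.
The number of ordered 5-tuples from {1,…,6} summing to 19 is 735.
P(sum = 19) = 735/7776 = 245/2592.

245/2592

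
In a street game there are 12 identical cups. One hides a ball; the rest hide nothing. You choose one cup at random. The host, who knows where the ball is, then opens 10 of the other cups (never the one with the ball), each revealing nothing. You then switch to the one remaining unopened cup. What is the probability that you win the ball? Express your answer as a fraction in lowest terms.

Your original cup holds the ball with probability 1/12, so the other 11 collectively hold it with probability 11/12.
The host can always find 10 empty cups to open, so the reveals don't change that 11/12; it is now spread over the 1 remaining unopened cup.
P(win by switching) = (11/12) · (1/1) = 11/12.

11/12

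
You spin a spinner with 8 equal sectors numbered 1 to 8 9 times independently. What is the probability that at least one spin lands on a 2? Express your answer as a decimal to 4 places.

P(no spin lands on a 2) = (7/8)^9 ≈ 0.3007.
P(at least one) = 1 − 0.3007 = 0.6993.

0.6993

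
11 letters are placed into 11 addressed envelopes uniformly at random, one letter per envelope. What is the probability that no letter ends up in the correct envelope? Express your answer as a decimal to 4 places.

This is the derangement probability: permutations of 11 with no fixed point.
D(11) = 11! · (1 − 1/1! + 1/2! − ··· + (−1)^11/11!) = 14684570.
P = 14684570/39916800 = 1468457/3991680 ≈ 0.3679.

0.3679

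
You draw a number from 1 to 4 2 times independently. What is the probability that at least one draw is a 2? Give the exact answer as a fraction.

7/16

P(no draw is a 2) = (3/4)^2 = 9/16.
P(at least one) = 1 − 9/16 = 7/16.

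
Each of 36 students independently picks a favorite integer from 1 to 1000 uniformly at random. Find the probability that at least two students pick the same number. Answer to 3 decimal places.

It's easier to compute the probability that all 36 are distinct.
P(all distinct) = 1000/1000 · 999/1000 · ··· · 965/1000 ≈ 0.529.
So the probability of at least one match is 1 − 0.529 = 0.471.

0.471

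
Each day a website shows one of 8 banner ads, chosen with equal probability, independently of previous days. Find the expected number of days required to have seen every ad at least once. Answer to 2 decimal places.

21.74

After i distinct types are collected, each trial gives a new one with probability (8−i)/8, so the expected wait for the next new type is 8/(8−i).
E = 8/8 + 8/7 + 8/6 + 8/5 + 8/4 + 8/3 + 8/2 + 8/1 = 761/35 ≈ 21.74.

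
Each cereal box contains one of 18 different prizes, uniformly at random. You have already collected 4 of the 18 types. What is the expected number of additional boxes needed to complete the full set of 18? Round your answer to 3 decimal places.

Starting from 4 distinct types, each trial gives a new one with probability (18−i)/18 when i types are held, so the wait for the next new type is 18/(18−i).
E = 18/14 + 18/13 + 18/12 + 18/11 + 18/10 + 18/9 + 18/8 + 18/7 + 18/6 + 18/5 + 18/4 + 18/3 + 18/2 + 18/1 = 1171733/20020 ≈ 58.528.

58.528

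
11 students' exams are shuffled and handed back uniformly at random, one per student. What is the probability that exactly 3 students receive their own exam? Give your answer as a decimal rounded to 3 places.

Choose which 3 of the 11 are fixed: C(11,3) = 165 ways.
The remaining 8 must have no fixed point: D(8) = 14833.
P = 165·14833/39916800 = 2119/34560 ≈ 0.061.

0.061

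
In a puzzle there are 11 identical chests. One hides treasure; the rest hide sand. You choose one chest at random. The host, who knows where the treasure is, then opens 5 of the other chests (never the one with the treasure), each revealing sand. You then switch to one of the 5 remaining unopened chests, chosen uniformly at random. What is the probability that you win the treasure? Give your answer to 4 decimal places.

0.1818

Your original chest holds the treasure with probability 1/11, so the other 10 collectively hold it with probability 10/11.
The host can always find 5 empty chests to open, so the reveals don't change that 10/11; it is now spread over the 5 remaining unopened chests.
P(win by switching) = (10/11) · (1/5) = 2/11 ≈ 0.1818.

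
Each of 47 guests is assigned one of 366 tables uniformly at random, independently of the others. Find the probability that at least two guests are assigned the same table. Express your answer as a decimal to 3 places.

0.954

It's easier to compute the probability that all 47 are distinct.
P(all distinct) = 366/366 · 365/366 · ··· · 320/366 ≈ 0.046.
So the probability of at least one match is 1 − 0.046 = 0.954.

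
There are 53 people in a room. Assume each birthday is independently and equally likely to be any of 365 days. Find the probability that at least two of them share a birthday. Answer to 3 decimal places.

0.981

It's easier to compute the probability that all 53 are distinct.
P(all distinct) = 365/365 · 364/365 · ··· · 313/365 ≈ 0.019.
So the probability of at least one match is 1 − 0.019 = 0.981.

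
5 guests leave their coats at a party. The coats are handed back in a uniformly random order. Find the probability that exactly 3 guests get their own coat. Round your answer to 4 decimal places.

0.0833

Choose which 3 of the 5 are fixed: C(5,3) = 10 ways.
The remaining 2 must have no fixed point: D(2) = 1.
P = 10·1/120 = 1/12 ≈ 0.0833.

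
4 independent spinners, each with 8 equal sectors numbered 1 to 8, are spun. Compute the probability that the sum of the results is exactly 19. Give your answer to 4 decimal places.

There are 8^4 = 4096 equally likely outcomes.
The number of ordered 4-tuples from {1,…,8} summing to 19 is 336.
P(sum = 19) = 336/4096 = 21/256 ≈ 0.0820.

0.0820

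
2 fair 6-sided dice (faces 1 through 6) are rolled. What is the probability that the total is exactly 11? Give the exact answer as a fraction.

1/18

There are 6^2 = 36 equally likely outcomes.
The number of ordered 2-tuples from {1,…,6} summing to 11 is 2.
P(sum = 11) = 2/36 = 1/18.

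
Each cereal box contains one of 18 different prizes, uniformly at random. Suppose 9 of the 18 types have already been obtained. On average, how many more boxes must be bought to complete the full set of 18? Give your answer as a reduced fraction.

7129/140

Starting from 9 distinct types, each trial gives a new one with probability (18−i)/18 when i types are held, so the wait for the next new type is 18/(18−i).
E = 18/9 + 18/8 + 18/7 + 18/6 + 18/5 + 18/4 + 18/3 + 18/2 + 18/1 = 7129/140.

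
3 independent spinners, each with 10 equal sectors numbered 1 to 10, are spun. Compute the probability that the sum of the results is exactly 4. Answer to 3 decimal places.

0.003

There are 10^3 = 1000 equally likely outcomes.
The number of ordered 3-tuples from {1,…,10} summing to 4 is 3.
P(sum = 4) = 3/1000 ≈ 0.003.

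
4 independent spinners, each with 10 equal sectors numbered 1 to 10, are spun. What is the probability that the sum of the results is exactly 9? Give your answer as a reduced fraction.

7/1250

There are 10^4 = 10000 equally likely outcomes.
The number of ordered 4-tuples from {1,…,10} summing to 9 is 56.
P(sum = 9) = 56/10000 = 7/1250.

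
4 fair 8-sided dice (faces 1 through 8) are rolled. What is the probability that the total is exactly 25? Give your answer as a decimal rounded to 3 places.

There are 8^4 = 4096 equally likely outcomes.
The number of ordered 4-tuples from {1,…,8} summing to 25 is 120.
P(sum = 25) = 120/4096 = 15/512 ≈ 0.029.

0.029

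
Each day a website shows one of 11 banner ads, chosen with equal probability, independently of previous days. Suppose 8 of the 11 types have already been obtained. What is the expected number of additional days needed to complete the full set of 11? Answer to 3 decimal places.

Starting from 8 distinct types, each trial gives a new one with probability (11−i)/11 when i types are held, so the wait for the next new type is 11/(11−i).
E = 11/3 + 11/2 + 11/1 = 121/6 ≈ 20.167.

20.167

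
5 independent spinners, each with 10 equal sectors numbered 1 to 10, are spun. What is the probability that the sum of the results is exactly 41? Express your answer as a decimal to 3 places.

There are 10^5 = 100000 equally likely outcomes.
The number of ordered 5-tuples from {1,…,10} summing to 41 is 715.
P(sum = 41) = 715/100000 = 143/20000 ≈ 0.007.

0.007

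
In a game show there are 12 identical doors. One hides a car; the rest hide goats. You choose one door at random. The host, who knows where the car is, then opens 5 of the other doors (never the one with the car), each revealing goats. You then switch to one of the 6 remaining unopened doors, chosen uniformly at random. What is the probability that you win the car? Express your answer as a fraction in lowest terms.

Your original door holds the car with probability 1/12, so the other 11 collectively hold it with probability 11/12.
The host can always find 5 empty doors to open, so the reveals don't change that 11/12; it is now spread over the 6 remaining unopened doors.
P(win by switching) = (11/12) · (1/6) = 11/72.

11/72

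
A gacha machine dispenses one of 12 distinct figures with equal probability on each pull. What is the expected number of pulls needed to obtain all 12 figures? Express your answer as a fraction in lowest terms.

After i distinct types are collected, each trial gives a new one with probability (12−i)/12, so the expected wait for the next new type is 12/(12−i).
E = 12/12 + 12/11 + 12/10 + 12/9 + 12/8 + 12/7 + 12/6 + 12/5 + 12/4 + 12/3 + 12/2 + 12/1 = 86021/2310.

86021/2310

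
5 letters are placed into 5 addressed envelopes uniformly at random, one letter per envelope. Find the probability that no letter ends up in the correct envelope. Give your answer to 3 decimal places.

This is the derangement probability: permutations of 5 with no fixed point.
D(5) = 5! · (1 − 1/1! + 1/2! − ··· + (−1)^5/5!) = 44.
P = 44/120 = 11/30 ≈ 0.367.

0.367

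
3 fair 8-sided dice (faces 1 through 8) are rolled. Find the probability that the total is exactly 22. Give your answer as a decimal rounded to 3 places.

There are 8^3 = 512 equally likely outcomes.
The number of ordered 3-tuples from {1,…,8} summing to 22 is 6.
P(sum = 22) = 6/512 = 3/256 ≈ 0.012.

0.012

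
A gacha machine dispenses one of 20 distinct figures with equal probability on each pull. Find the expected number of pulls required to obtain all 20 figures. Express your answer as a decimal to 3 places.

71.955

After i distinct types are collected, each trial gives a new one with probability (20−i)/20, so the expected wait for the next new type is 20/(20−i).
E = 20/20 + 20/19 + 20/18 + 20/17 + 20/16 + 20/15 + 20/14 + 20/13 + 20/12 + 20/11 + 20/10 + 20/9 + 20/8 + 20/7 + 20/6 + 20/5 + 20/4 + 20/3 + 20/2 + 20/1 = 279175675/3879876 ≈ 71.955.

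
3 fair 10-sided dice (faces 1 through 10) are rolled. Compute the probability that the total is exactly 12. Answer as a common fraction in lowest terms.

11/200

There are 10^3 = 1000 equally likely outcomes.
The number of ordered 3-tuples from {1,…,10} summing to 12 is 55.
P(sum = 12) = 55/1000 = 11/200.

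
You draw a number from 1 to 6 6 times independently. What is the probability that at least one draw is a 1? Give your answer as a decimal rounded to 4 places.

0.6651

P(no draw is a 1) = (5/6)^6 ≈ 0.3349.
P(at least one) = 1 − 0.3349 = 0.6651.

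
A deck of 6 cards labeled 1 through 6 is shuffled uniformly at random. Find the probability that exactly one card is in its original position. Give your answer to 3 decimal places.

Choose which one is fixed: C(6,1) = 6 ways.
The remaining 5 must have no fixed point: D(5) = 44.
P = 6·44/720 = 11/30 ≈ 0.367.

0.367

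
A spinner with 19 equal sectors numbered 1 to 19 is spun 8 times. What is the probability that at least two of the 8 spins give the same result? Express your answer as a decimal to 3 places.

P(all 8 different) = 19/19 · 18/19 · ··· · 12/19 ≈ 0.179.
P(at least two equal) = 1 − 0.179 = 0.821.

0.821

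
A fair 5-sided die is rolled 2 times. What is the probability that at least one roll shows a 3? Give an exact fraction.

9/25

P(no roll shows a 3) = (4/5)^2 = 16/25.
P(at least one) = 1 − 16/25 = 9/25.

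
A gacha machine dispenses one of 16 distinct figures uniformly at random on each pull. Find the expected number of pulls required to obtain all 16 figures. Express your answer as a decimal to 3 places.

After i distinct types are collected, each trial gives a new one with probability (16−i)/16, so the expected wait for the next new type is 16/(16−i).
E = 16/16 + 16/15 + 16/14 + 16/13 + 16/12 + 16/11 + 16/10 + 16/9 + 16/8 + 16/7 + 16/6 + 16/5 + 16/4 + 16/3 + 16/2 + 16/1 = 2436559/45045 ≈ 54.092.

54.092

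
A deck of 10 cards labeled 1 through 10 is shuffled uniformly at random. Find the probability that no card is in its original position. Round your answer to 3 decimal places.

This is the derangement probability: permutations of 10 with no fixed point.
D(10) = 10! · (1 − 1/1! + 1/2! − ··· + (−1)^10/10!) = 1334961.
P = 1334961/3628800 = 16481/44800 ≈ 0.368.

0.368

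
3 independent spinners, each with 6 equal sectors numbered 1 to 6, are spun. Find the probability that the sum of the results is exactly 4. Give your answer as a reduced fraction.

There are 6^3 = 216 equally likely outcomes.
The number of ordered 3-tuples from {1,…,6} summing to 4 is 3.
P(sum = 4) = 3/216 = 1/72.

1/72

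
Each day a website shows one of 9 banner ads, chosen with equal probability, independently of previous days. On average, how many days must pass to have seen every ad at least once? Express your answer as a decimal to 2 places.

25.46

After i distinct types are collected, each trial gives a new one with probability (9−i)/9, so the expected wait for the next new type is 9/(9−i).
E = 9/9 + 9/8 + 9/7 + 9/6 + 9/5 + 9/4 + 9/3 + 9/2 + 9/1 = 7129/280 ≈ 25.46.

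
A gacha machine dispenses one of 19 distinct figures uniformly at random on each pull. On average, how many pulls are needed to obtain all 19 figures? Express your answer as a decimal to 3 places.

67.407

After i distinct types are collected, each trial gives a new one with probability (19−i)/19, so the expected wait for the next new type is 19/(19−i).
E = 19/19 + 19/18 + 19/17 + 19/16 + 19/15 + 19/14 + 19/13 + 19/12 + 19/11 + 19/10 + 19/9 + 19/8 + 19/7 + 19/6 + 19/5 + 19/4 + 19/3 + 19/2 + 19/1 = 275295799/4084080 ≈ 67.407.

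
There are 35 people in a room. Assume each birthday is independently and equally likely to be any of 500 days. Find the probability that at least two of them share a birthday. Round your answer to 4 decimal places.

It's easier to compute the probability that all 35 are distinct.
P(all distinct) = 500/500 · 499/500 · ··· · 466/500 ≈ 0.2957.
So the probability of at least one match is 1 − 0.2957 = 0.7043.

0.7043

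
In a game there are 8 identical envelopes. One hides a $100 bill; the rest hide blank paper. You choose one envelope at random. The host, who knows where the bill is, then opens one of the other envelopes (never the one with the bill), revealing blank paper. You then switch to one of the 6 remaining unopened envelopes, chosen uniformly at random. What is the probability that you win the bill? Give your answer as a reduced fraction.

7/48

Your original envelope holds the bill with probability 1/8, so the other 7 collectively hold it with probability 7/8.
The host can always find an empty envelope to open, so this doesn't change that 7/8; it is now spread over the 6 remaining unopened envelopes.
P(win by switching) = (7/8) · (1/6) = 7/48.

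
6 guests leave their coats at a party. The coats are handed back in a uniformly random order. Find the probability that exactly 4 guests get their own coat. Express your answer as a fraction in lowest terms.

1/48

Choose which 4 of the 6 are fixed: C(6,4) = 15 ways.
The remaining 2 must have no fixed point: D(2) = 1.
P = 15·1/720 = 1/48.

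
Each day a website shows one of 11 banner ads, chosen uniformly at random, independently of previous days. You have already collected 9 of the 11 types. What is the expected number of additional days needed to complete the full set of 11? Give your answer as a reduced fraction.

33/2

Starting from 9 distinct types, each trial gives a new one with probability (11−i)/11 when i types are held, so the wait for the next new type is 11/(11−i).
E = 11/2 + 11/1 = 33/2.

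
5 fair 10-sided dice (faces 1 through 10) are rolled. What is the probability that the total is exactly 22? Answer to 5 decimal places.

0.04335

There are 10^5 = 100000 equally likely outcomes.
The number of ordered 5-tuples from {1,…,10} summing to 22 is 4335.
P(sum = 22) = 4335/100000 = 867/20000 ≈ 0.04335.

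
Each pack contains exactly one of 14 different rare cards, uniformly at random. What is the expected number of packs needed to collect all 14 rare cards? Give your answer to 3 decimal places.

45.522

After i distinct types are collected, each trial gives a new one with probability (14−i)/14, so the expected wait for the next new type is 14/(14−i).
E = 14/14 + 14/13 + 14/12 + 14/11 + 14/10 + 14/9 + 14/8 + 14/7 + 14/6 + 14/5 + 14/4 + 14/3 + 14/2 + 14/1 = 1171733/25740 ≈ 45.522.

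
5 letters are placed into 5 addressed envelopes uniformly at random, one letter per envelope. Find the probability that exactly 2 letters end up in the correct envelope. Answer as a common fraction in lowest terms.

1/6

Choose which 2 of the 5 are fixed: C(5,2) = 10 ways.
The remaining 3 must have no fixed point: D(3) = 2.
P = 10·2/120 = 1/6.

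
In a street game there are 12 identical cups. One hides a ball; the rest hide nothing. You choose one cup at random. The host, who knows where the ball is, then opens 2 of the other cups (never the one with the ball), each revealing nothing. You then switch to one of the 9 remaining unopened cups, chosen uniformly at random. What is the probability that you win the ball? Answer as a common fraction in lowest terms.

Your original cup holds the ball with probability 1/12, so the other 11 collectively hold it with probability 11/12.
The host can always find 2 empty cups to open, so the reveals don't change that 11/12; it is now spread over the 9 remaining unopened cups.
P(win by switching) = (11/12) · (1/9) = 11/108.

11/108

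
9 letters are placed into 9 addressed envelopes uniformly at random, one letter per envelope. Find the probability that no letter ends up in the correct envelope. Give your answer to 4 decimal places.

0.3679

This is the derangement probability: permutations of 9 with no fixed point.
D(9) = 9! · (1 − 1/1! + 1/2! − ··· + (−1)^9/9!) = 133496.
P = 133496/362880 = 16687/45360 ≈ 0.3679.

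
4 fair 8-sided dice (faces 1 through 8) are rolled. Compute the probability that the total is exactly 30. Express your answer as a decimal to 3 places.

0.002

There are 8^4 = 4096 equally likely outcomes.
The number of ordered 4-tuples from {1,…,8} summing to 30 is 10.
P(sum = 30) = 10/4096 = 5/2048 ≈ 0.002.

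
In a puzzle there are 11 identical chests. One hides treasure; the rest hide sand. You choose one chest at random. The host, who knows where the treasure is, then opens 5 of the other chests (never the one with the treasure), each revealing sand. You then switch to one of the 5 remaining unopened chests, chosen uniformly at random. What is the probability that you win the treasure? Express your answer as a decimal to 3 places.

Your original chest holds the treasure with probability 1/11, so the other 10 collectively hold it with probability 10/11.
The host can always find 5 empty chests to open, so the reveals don't change that 10/11; it is now spread over the 5 remaining unopened chests.
P(win by switching) = (10/11) · (1/5) = 2/11 ≈ 0.182.

0.182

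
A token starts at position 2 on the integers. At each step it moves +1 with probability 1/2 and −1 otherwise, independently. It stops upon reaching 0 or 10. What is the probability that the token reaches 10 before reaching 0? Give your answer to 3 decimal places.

With a fair step, P(i) = ½P(i−1) + ½P(i+1) with P(0)=0, P(10)=1 has the linear solution P(i) = i/10.
P(2) = 2/10 = 1/5 ≈ 0.200.

0.200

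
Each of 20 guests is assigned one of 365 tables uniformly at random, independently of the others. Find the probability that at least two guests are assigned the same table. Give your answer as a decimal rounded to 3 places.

0.411

It's easier to compute the probability that all 20 are distinct.
P(all distinct) = 365/365 · 364/365 · ··· · 346/365 ≈ 0.589.
So the probability of at least one match is 1 − 0.589 = 0.411.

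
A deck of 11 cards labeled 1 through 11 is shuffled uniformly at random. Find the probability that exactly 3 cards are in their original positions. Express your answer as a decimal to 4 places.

Choose which 3 of the 11 are fixed: C(11,3) = 165 ways.
The remaining 8 must have no fixed point: D(8) = 14833.
P = 165·14833/39916800 = 2119/34560 ≈ 0.0613.

0.0613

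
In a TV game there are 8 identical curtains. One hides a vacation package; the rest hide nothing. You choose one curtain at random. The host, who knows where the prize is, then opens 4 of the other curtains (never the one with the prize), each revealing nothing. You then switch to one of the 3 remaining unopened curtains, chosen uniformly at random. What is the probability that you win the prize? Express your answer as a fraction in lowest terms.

Your original curtain holds the prize with probability 1/8, so the other 7 collectively hold it with probability 7/8.
The host can always find 4 empty curtains to open, so the reveals don't change that 7/8; it is now spread over the 3 remaining unopened curtains.
P(win by switching) = (7/8) · (1/3) = 7/24.

7/24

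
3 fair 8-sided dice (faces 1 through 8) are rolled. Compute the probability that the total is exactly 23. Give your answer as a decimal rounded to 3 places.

There are 8^3 = 512 equally likely outcomes.
The number of ordered 3-tuples from {1,…,8} summing to 23 is 3.
P(sum = 23) = 3/512 ≈ 0.006.

0.006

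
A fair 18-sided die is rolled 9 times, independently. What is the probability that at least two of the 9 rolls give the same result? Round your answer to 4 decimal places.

0.9111

P(all 9 different) = 18/18 · 17/18 · ··· · 10/18 ≈ 0.0889.
P(at least two equal) = 1 − 0.0889 = 0.9111.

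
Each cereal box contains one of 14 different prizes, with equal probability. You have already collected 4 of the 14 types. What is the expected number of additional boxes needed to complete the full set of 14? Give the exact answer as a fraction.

7381/180

Starting from 4 distinct types, each trial gives a new one with probability (14−i)/14 when i types are held, so the wait for the next new type is 14/(14−i).
E = 14/10 + 14/9 + 14/8 + 14/7 + 14/6 + 14/5 + 14/4 + 14/3 + 14/2 + 14/1 = 7381/180.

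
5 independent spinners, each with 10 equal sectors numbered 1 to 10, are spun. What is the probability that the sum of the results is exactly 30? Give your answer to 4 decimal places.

There are 10^5 = 100000 equally likely outcomes.
The number of ordered 5-tuples from {1,…,10} summing to 30 is 5631.
P(sum = 30) = 5631/100000 ≈ 0.0563.

0.0563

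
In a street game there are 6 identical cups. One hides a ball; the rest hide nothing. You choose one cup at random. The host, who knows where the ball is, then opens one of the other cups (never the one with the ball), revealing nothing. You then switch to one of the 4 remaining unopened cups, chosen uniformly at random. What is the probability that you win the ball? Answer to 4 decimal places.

Your original cup holds the ball with probability 1/6, so the other 5 collectively hold it with probability 5/6.
The host can always find an empty cup to open, so this doesn't change that 5/6; it is now spread over the 4 remaining unopened cups.
P(win by switching) = (5/6) · (1/4) = 5/24 ≈ 0.2083.

0.2083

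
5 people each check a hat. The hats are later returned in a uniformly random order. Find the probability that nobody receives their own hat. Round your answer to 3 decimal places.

This is the derangement probability: permutations of 5 with no fixed point.
D(5) = 5! · (1 − 1/1! + 1/2! − ··· + (−1)^5/5!) = 44.
P = 44/120 = 11/30 ≈ 0.367.

0.367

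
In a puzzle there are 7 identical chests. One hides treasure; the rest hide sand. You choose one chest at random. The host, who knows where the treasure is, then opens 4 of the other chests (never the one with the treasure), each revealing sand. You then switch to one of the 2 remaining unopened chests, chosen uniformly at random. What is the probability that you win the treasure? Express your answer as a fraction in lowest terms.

3/7

Your original chest holds the treasure with probability 1/7, so the other 6 collectively hold it with probability 6/7.
The host can always find 4 empty chests to open, so the reveals don't change that 6/7; it is now spread over the 2 remaining unopened chests.
P(win by switching) = (6/7) · (1/2) = 3/7.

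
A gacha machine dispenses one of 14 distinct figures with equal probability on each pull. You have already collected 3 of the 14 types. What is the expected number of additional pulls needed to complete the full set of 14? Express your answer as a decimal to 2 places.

Starting from 3 distinct types, each trial gives a new one with probability (14−i)/14 when i types are held, so the wait for the next new type is 14/(14−i).
E = 14/11 + 14/10 + 14/9 + 14/8 + 14/7 + 14/6 + 14/5 + 14/4 + 14/3 + 14/2 + 14/1 = 83711/1980 ≈ 42.28.

42.28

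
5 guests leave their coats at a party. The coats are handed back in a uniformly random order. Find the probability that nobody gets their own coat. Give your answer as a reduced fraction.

This is the derangement probability: permutations of 5 with no fixed point.
D(5) = 5! · (1 − 1/1! + 1/2! − ··· + (−1)^5/5!) = 44.
P = 44/120 = 11/30.

11/30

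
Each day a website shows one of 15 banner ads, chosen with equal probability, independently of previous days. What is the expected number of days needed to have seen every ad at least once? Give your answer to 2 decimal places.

49.77

After i distinct types are collected, each trial gives a new one with probability (15−i)/15, so the expected wait for the next new type is 15/(15−i).
E = 15/15 + 15/14 + 15/13 + 15/12 + 15/11 + 15/10 + 15/9 + 15/8 + 15/7 + 15/6 + 15/5 + 15/4 + 15/3 + 15/2 + 15/1 = 1195757/24024 ≈ 49.77.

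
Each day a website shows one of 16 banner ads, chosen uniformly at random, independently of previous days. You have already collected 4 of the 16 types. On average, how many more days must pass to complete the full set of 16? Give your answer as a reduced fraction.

Starting from 4 distinct types, each trial gives a new one with probability (16−i)/16 when i types are held, so the wait for the next new type is 16/(16−i).
E = 16/12 + 16/11 + 16/10 + 16/9 + 16/8 + 16/7 + 16/6 + 16/5 + 16/4 + 16/3 + 16/2 + 16/1 = 172042/3465.

172042/3465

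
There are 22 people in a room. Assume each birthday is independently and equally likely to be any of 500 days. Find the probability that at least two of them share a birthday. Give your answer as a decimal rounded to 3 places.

It's easier to compute the probability that all 22 are distinct.
P(all distinct) = 500/500 · 499/500 · ··· · 479/500 ≈ 0.626.
So the probability of at least one match is 1 − 0.626 = 0.374.

0.374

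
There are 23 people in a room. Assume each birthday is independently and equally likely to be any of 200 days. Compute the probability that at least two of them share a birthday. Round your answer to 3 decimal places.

It's easier to compute the probability that all 23 are distinct.
P(all distinct) = 200/200 · 199/200 · ··· · 178/200 ≈ 0.268.
So the probability of at least one match is 1 − 0.268 = 0.732.

0.732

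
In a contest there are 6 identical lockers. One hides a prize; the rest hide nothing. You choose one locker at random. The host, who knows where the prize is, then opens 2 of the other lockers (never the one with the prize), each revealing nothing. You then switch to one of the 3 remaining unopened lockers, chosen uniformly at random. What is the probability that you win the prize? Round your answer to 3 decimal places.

Your original locker holds the prize with probability 1/6, so the other 5 collectively hold it with probability 5/6.
The host can always find 2 empty lockers to open, so the reveals don't change that 5/6; it is now spread over the 3 remaining unopened lockers.
P(win by switching) = (5/6) · (1/3) = 5/18 ≈ 0.278.

0.278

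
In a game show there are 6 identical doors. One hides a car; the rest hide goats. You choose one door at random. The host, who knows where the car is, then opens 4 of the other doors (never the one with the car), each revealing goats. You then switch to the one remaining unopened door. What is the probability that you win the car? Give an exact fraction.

Your original door holds the car with probability 1/6, so the other 5 collectively hold it with probability 5/6.
The host can always find 4 empty doors to open, so the reveals don't change that 5/6; it is now spread over the 1 remaining unopened door.
P(win by switching) = (5/6) · (1/1) = 5/6.

5/6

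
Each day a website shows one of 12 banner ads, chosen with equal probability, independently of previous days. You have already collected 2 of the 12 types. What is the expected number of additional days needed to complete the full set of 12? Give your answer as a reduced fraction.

Starting from 2 distinct types, each trial gives a new one with probability (12−i)/12 when i types are held, so the wait for the next new type is 12/(12−i).
E = 12/10 + 12/9 + 12/8 + 12/7 + 12/6 + 12/5 + 12/4 + 12/3 + 12/2 + 12/1 = 7381/210.

7381/210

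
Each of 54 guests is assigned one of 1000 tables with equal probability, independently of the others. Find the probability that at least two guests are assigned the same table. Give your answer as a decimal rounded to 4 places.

0.7671

It's easier to compute the probability that all 54 are distinct.
P(all distinct) = 1000/1000 · 999/1000 · ··· · 947/1000 ≈ 0.2329.
So the probability of at least one match is 1 − 0.2329 = 0.7671.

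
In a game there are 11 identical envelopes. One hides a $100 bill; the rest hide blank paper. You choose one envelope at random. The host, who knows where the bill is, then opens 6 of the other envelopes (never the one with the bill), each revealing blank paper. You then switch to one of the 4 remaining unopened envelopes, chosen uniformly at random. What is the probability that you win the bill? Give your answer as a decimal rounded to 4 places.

Your original envelope holds the bill with probability 1/11, so the other 10 collectively hold it with probability 10/11.
The host can always find 6 empty envelopes to open, so the reveals don't change that 10/11; it is now spread over the 4 remaining unopened envelopes.
P(win by switching) = (10/11) · (1/4) = 5/22 ≈ 0.2273.

0.2273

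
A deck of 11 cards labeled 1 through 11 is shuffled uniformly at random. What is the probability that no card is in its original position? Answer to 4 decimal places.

0.3679

This is the derangement probability: permutations of 11 with no fixed point.
D(11) = 11! · (1 − 1/1! + 1/2! − ··· + (−1)^11/11!) = 14684570.
P = 14684570/39916800 = 1468457/3991680 ≈ 0.3679.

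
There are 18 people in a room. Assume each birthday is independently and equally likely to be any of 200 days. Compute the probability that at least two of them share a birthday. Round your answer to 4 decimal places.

0.5454

It's easier to compute the probability that all 18 are distinct.
P(all distinct) = 200/200 · 199/200 · ··· · 183/200 ≈ 0.4546.
So the probability of at least one match is 1 − 0.4546 = 0.5454.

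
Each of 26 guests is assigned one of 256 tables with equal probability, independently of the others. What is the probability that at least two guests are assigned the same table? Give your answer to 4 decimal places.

0.7312

It's easier to compute the probability that all 26 are distinct.
P(all distinct) = 256/256 · 255/256 · ··· · 231/256 ≈ 0.2688.
So the probability of at least one match is 1 − 0.2688 = 0.7312.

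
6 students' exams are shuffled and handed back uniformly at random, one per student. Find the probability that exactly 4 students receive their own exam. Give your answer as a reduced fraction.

1/48

Choose which 4 of the 6 are fixed: C(6,4) = 15 ways.
The remaining 2 must have no fixed point: D(2) = 1.
P = 15·1/720 = 1/48.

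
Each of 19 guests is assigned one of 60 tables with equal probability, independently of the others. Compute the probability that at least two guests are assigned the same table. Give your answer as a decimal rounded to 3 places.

0.959

It's easier to compute the probability that all 19 are distinct.
P(all distinct) = 60/60 · 59/60 · ··· · 42/60 ≈ 0.041.
So the probability of at least one match is 1 − 0.041 = 0.959.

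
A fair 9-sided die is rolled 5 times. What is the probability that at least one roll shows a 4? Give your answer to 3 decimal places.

0.445

P(no roll shows a 4) = (8/9)^5 ≈ 0.555.
P(at least one) = 1 − 0.555 = 0.445.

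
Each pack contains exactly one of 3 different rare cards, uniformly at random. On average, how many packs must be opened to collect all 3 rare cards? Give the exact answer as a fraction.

11/2

After i distinct types are collected, each trial gives a new one with probability (3−i)/3, so the expected wait for the next new type is 3/(3−i).
E = 3/3 + 3/2 + 3/1 = 11/2.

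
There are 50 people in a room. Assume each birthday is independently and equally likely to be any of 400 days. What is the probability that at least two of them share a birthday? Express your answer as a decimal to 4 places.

It's easier to compute the probability that all 50 are distinct.
P(all distinct) = 400/400 · 399/400 · ··· · 351/400 ≈ 0.0409.
So the probability of at least one match is 1 − 0.0409 = 0.9591.

0.9591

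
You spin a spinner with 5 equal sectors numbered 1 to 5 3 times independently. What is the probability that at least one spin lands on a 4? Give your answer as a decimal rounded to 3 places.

0.488

P(no spin lands on a 4) = (4/5)^3 ≈ 0.512.
P(at least one) = 1 − 0.512 = 0.488.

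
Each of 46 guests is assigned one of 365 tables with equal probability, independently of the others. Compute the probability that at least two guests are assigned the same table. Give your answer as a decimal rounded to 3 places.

0.948

It's easier to compute the probability that all 46 are distinct.
P(all distinct) = 365/365 · 364/365 · ··· · 320/365 ≈ 0.052.
So the probability of at least one match is 1 − 0.052 = 0.948.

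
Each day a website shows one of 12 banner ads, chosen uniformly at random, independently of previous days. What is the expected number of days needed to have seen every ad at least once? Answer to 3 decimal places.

After i distinct types are collected, each trial gives a new one with probability (12−i)/12, so the expected wait for the next new type is 12/(12−i).
E = 12/12 + 12/11 + 12/10 + 12/9 + 12/8 + 12/7 + 12/6 + 12/5 + 12/4 + 12/3 + 12/2 + 12/1 = 86021/2310 ≈ 37.239.

37.239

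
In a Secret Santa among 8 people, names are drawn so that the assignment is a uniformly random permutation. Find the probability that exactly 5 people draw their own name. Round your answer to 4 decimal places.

Choose which 5 of the 8 are fixed: C(8,5) = 56 ways.
The remaining 3 must have no fixed point: D(3) = 2.
P = 56·2/40320 = 1/360 ≈ 0.0028.

0.0028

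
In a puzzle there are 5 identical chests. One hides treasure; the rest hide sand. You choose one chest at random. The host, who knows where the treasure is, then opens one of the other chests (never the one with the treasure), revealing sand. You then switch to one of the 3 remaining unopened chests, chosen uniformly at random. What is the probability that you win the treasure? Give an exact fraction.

Your original chest holds the treasure with probability 1/5, so the other 4 collectively hold it with probability 4/5.
The host can always find an empty chest to open, so this doesn't change that 4/5; it is now spread over the 3 remaining unopened chests.
P(win by switching) = (4/5) · (1/3) = 4/15.

4/15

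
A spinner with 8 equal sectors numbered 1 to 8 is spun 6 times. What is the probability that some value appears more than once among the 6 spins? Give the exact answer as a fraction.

3781/4096

P(all 6 different) = 8/8 · 7/8 · ··· · 3/8 = 315/4096.
P(at least two equal) = 1 − 315/4096 = 3781/4096.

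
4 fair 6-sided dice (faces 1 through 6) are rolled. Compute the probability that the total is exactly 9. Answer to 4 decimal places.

There are 6^4 = 1296 equally likely outcomes.
The number of ordered 4-tuples from {1,…,6} summing to 9 is 56.
P(sum = 9) = 56/1296 = 7/162 ≈ 0.0432.

0.0432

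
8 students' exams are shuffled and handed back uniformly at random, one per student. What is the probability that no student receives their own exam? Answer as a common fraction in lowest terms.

This is the derangement probability: permutations of 8 with no fixed point.
D(8) = 8! · (1 − 1/1! + 1/2! − ··· + (−1)^8/8!) = 14833.
P = 14833/40320 = 2119/5760.

2119/5760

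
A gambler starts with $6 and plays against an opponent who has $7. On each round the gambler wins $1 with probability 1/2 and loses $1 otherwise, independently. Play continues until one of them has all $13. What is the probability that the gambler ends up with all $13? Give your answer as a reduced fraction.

With a fair step, P(i) = ½P(i−1) + ½P(i+1) with P(0)=0, P(13)=1 has the linear solution P(i) = i/13.
P(6) = 6/13.

6/13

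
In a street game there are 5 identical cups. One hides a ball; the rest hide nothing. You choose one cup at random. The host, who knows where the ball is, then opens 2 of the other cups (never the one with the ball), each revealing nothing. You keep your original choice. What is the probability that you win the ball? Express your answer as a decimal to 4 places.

The host can always open 2 empty cups regardless of your choice, so the reveals give no information about your original cup.
P(win by staying) = 1/5 ≈ 0.2000.

0.2000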